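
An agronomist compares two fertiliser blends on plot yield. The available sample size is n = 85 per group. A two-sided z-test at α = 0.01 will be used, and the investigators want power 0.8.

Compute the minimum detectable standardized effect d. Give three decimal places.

d ≈ 0.524

Required noncentrality: δ = z_{0.005} + z_{0.20} = 2.576 + 0.842 = 3.417.
(Lower-tail contribution to power is negligible for δ > 0.)
δ = d·√(n/2) ⇒ d = δ/√(n/2) = 3.417/√(85/2) = 0.5242.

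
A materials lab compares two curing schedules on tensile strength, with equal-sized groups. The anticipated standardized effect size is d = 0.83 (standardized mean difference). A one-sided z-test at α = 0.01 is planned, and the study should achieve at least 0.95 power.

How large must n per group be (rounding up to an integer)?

Set Φ(δ − 2.326) = 0.95; then δ − 2.326 = Φ⁻¹(0.95) = 1.645, giving δ = 3.971.
δ = d·√(n/2) ⇒ n = 2(δ/d)² = 2 × (3.971 / 0.83)² = 45.78.
Rounding up, n = 46 per group.

n = 46 per group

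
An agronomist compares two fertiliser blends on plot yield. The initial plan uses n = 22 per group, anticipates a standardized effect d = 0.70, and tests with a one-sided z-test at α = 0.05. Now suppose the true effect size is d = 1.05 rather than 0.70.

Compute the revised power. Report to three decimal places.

With d = 1.05: δ = d·√(n/2) = 1.05 × √(22/2) = 3.4825. Critical value z_{0.05} = 1.645.
Revised power = Φ(δ − 1.645) = Φ(1.838) = 0.9669.

Power ≈ 0.967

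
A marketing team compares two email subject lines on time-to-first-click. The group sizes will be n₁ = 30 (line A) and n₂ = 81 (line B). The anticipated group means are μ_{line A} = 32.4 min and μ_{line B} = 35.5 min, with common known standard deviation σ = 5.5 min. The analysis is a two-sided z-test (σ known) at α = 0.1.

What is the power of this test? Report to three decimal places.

Standardized effect: d = |μ_{line A} − μ_{line B}| / σ = |32.4 − 35.5| / 5.5 = 0.5636
Noncentrality parameter: δ = d / √(1/n₁ + 1/n₂) = 0.5636 / √(1/30 + 1/81) = 2.6372
Critical value for a two-sided test at α = 0.1: z_{α/2} = 1.645.
Power = Φ(δ − 1.645) + Φ(−δ − 1.645) = Φ(0.992) + Φ(-4.282) = 0.8395 + 0.0000 = 0.8395.

Power ≈ 0.839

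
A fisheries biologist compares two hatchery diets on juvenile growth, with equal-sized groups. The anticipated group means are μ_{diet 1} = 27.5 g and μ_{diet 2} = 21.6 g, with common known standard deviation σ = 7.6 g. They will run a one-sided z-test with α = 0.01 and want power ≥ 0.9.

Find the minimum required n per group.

n = 44 per group

Standardized effect: d = |μ_{diet 1} − μ_{diet 2}| / σ = |27.5 − 21.6| / 7.6 = 0.7763
For power 0.9 need Φ(δ − z_{0.01}) = 0.9, so δ = z_{0.01} + z_{0.10} = 2.326 + 1.282 = 3.608.
δ = d·√(n/2) ⇒ n = 2(δ/d)² = 2 × (3.608 / 0.7763)² = 43.20.
Round up to the next whole unit.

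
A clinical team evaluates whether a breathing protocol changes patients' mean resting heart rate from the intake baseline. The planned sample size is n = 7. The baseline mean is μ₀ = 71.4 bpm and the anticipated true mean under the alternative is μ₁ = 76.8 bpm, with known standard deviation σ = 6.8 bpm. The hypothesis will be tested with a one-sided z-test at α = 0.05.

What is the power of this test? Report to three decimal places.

Power ≈ 0.676

Standardized effect: d = |μ₁ − μ₀| / σ = |76.8 − 71.4| / 6.8 = 0.7941
Noncentrality parameter: δ = d·√n = 0.7941 × √7 = 2.1010
One-sided α = 0.05 → critical value z_{0.05} = 1.645.
Power = P(Z > 1.645 − δ) = Φ(0.456) = 0.6759.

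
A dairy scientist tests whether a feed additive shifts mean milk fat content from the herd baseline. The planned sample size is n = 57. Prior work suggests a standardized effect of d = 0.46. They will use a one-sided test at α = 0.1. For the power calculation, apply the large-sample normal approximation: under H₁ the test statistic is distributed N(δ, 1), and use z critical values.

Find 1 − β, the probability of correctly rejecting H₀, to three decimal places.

Power ≈ 0.986

Noncentrality parameter: δ = d·√n = 0.46 × √57 = 3.4729
One-sided α = 0.1 → critical value z_{0.1} = 1.282.
Power = P(Z > 1.282 − δ) = Φ(2.191) = 0.9858.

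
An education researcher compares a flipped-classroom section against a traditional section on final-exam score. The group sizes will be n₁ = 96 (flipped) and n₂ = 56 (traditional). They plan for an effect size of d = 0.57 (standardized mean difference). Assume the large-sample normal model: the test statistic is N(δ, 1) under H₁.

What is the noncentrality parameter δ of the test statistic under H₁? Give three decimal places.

δ ≈ 3.390

δ = d / √(1/n₁ + 1/n₂) = 0.57 / √(1/96 + 1/56) = 3.3899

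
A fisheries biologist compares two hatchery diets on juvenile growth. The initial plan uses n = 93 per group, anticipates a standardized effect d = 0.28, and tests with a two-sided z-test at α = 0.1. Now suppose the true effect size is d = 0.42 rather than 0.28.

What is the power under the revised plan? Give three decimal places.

With d = 0.42: δ = d·√(n/2) = 0.42 × √(93/2) = 2.8640. Critical value z_{0.05} = 1.645.
Revised power = Φ(δ − 1.645) + Φ(−δ − 1.645) = Φ(1.219) + Φ(-4.509) = 0.8886 + 0.0000 = 0.8886.

Power ≈ 0.889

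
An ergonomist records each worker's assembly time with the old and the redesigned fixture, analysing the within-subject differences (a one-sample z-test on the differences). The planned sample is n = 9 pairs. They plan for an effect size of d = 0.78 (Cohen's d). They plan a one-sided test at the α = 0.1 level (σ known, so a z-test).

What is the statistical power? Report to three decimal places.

Power ≈ 0.855

Noncentrality parameter: δ = d·√n = 0.78 × √9 = 2.3400
Critical value for a one-sided test at α = 0.1: z_α = 1.282.
Power = P(Z > 1.282 − δ) = Φ(1.058) = 0.8551.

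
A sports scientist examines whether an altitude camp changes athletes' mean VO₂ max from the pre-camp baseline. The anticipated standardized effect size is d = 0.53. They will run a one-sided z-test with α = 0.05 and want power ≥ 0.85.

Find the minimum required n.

n = 26

For power 0.85 need Φ(δ − z_{0.05}) = 0.85, so δ = z_{0.05} + z_{0.15} = 1.645 + 1.036 = 2.681.
δ = d·√n ⇒ n = (δ/d)² = (2.681 / 0.53)² = 25.59.
Round up to the next whole unit.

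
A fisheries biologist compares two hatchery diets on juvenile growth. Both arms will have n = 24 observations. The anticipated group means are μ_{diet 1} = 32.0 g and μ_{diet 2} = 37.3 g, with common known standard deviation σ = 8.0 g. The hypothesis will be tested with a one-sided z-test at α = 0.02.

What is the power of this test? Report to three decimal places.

Power ≈ 0.595

Standardized effect: d = |μ_{diet 1} − μ_{diet 2}| / σ = |32.0 − 37.3| / 8.0 = 0.6625
Noncentrality parameter: δ = d·√(n/2) = 0.6625 × √(24/2) = 2.2950
One-sided α = 0.02 → critical value z_{0.02} = 2.054.
Power = Φ(δ − 2.054) = Φ(0.241) = 0.5953.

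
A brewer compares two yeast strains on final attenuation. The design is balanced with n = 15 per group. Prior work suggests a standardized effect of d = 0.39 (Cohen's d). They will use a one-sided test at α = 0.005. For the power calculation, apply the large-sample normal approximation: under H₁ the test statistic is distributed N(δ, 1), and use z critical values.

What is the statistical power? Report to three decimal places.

Noncentrality parameter: δ = d·√(n/2) = 0.39 × √(15/2) = 1.0681
One-sided α = 0.005 → critical value z_{0.005} = 2.576.
Power = Φ(δ − 2.576) = Φ(-1.508) = 0.0658.

Power ≈ 0.066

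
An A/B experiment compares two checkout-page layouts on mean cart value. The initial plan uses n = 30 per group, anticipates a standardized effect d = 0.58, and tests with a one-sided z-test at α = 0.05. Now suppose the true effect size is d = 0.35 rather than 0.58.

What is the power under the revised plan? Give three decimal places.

Power ≈ 0.386

With d = 0.35: δ = d·√(n/2) = 0.35 × √(30/2) = 1.3555. Critical value z_{0.05} = 1.645.
Revised power = P(Z > 1.645 − δ) = Φ(-0.289) = 0.3862.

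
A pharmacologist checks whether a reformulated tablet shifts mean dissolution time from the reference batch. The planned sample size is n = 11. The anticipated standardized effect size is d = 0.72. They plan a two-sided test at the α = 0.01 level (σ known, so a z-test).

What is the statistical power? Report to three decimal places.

Power ≈ 0.425

Noncentrality parameter: δ = d·√n = 0.72 × √11 = 2.3880
Critical value for a two-sided test at α = 0.01: z_{α/2} = 2.576.
Power = Φ(δ − 2.576) + Φ(−δ − 2.576) = Φ(-0.188) + Φ(-4.964) = 0.4255 + 0.0000 = 0.4255.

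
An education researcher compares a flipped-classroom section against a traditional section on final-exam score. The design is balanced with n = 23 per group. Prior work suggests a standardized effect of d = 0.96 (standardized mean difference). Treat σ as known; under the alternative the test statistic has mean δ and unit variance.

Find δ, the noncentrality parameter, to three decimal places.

δ = d·√(n/2) = 0.96 × √(23/2) = 3.2555

δ ≈ 3.256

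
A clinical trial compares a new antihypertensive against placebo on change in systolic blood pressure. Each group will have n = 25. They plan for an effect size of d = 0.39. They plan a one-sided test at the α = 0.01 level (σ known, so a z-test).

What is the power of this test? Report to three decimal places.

Power ≈ 0.172

Noncentrality parameter: λ = d·√(n/2) = 0.39 × √(25/2) = 1.3789
One-sided α = 0.01 → critical value z_{0.01} = 2.326.
Power = P(Z > 2.326 − λ) = Φ(-0.947) = 0.1717.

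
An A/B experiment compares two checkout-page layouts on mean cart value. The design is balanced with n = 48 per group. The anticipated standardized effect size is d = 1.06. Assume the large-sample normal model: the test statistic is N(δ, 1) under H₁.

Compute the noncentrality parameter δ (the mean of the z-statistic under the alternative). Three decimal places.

δ = d·√(n/2) = 1.06 × √(48/2) = 5.1929

δ ≈ 5.193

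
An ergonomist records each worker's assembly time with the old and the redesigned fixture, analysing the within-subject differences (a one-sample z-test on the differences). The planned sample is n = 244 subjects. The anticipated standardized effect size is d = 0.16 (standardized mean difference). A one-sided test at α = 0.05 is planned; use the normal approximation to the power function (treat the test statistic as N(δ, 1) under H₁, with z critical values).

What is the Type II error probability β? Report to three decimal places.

Noncentrality parameter: λ = d·√n = 0.16 × √244 = 2.4993
One-sided α = 0.05 → critical value z_{0.05} = 1.645.
Power = Φ(λ − 1.645) = Φ(0.854) = 0.8036.
Type II error: β = 1 − power = 1 − 0.8036 = 0.1964.

β ≈ 0.196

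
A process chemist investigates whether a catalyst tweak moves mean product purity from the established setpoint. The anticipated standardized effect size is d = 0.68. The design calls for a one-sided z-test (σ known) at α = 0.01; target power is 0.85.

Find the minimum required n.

n = 25

For power 0.85 need Φ(δ − z_{0.01}) = 0.85, so δ = z_{0.01} + z_{0.15} = 2.326 + 1.036 = 3.363.
δ = d·√n ⇒ n = (δ/d)² = (3.363 / 0.68)² = 24.46.
Round up to the next whole unit.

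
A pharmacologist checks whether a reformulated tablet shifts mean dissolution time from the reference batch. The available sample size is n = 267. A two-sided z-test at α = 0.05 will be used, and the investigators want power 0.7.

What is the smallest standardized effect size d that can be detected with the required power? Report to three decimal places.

d ≈ 0.152

Need Φ(δ − 1.960) = 0.7, so δ = 1.960 + 0.524 = 2.484.
(The second rejection-region term Φ(−δ − z_{α/2}) is negligible and dropped.)
δ = d·√n ⇒ d = δ/√n = 2.484/√267 = 0.1520.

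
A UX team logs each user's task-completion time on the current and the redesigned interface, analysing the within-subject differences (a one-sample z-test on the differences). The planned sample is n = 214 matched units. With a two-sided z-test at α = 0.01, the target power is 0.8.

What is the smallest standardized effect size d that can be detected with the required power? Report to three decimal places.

d ≈ 0.234

Need Φ(δ − 2.576) = 0.8, so δ = 2.576 + 0.842 = 3.417.
(Lower-tail contribution to power is negligible for δ > 0.)
δ = d·√n ⇒ d = δ/√n = 3.417/√214 = 0.2336.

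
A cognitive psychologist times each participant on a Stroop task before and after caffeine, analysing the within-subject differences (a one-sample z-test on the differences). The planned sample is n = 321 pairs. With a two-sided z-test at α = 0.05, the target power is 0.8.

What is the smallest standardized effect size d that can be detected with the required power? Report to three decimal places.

d ≈ 0.156

Need Φ(δ − 1.960) = 0.8, so δ = 1.960 + 0.842 = 2.802.
(Lower-tail contribution to power is negligible for δ > 0.)
δ = d·√n ⇒ d = δ/√n = 2.802/√321 = 0.1564.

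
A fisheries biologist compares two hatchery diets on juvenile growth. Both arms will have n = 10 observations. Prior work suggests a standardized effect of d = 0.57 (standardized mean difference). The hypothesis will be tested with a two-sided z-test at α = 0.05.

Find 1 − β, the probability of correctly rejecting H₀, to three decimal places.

Power ≈ 0.247

Noncentrality parameter: δ = d·√(n/2) = 0.57 × √(10/2) = 1.2746
Two-sided α = 0.05 → critical value z_{0.025} = 1.960.
Power = Φ(δ − 1.960) + Φ(−δ − 1.960) = Φ(-0.685) + Φ(-3.235) = 0.2465 + 0.0006 = 0.2472.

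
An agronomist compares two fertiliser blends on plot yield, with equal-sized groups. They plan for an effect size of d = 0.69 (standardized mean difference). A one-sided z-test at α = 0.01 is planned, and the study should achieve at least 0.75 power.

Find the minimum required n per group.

Set Φ(δ − 2.326) = 0.75; then δ − 2.326 = Φ⁻¹(0.75) = 0.674, giving δ = 3.001.
δ = d·√(n/2) ⇒ n = 2(δ/d)² = 2 × (3.001 / 0.69)² = 37.83.
Rounding up, n = 38 per group.

n = 38 per group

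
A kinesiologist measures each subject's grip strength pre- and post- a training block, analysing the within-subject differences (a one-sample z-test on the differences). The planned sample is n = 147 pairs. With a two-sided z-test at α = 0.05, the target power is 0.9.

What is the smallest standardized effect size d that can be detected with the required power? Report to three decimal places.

Need Φ(δ − 1.960) = 0.9, so δ = 1.960 + 1.282 = 3.242.
(Lower-tail contribution to power is negligible for δ > 0.)
δ = d·√n ⇒ d = δ/√n = 3.242/√147 = 0.2674.

d ≈ 0.267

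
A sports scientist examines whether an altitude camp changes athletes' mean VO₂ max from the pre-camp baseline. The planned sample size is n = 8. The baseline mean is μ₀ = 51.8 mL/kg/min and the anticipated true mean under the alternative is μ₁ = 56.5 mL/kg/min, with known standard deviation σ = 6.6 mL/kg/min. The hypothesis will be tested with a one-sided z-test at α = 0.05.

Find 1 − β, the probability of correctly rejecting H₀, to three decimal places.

Standardized effect: d = |μ₁ − μ₀| / σ = |56.5 − 51.8| / 6.6 = 0.7121
Noncentrality parameter: δ = d·√n = 0.7121 × √8 = 2.0142
One-sided α = 0.05 → critical value z_{0.05} = 1.645.
Power = P(Z > 1.645 − δ) = Φ(0.369) = 0.6441.

Power ≈ 0.644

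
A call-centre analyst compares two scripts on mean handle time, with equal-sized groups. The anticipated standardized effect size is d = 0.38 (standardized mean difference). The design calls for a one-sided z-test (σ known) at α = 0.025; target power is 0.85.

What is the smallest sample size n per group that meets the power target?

n = 125 per group

Set Φ(δ − 1.960) = 0.85; then δ − 1.960 = Φ⁻¹(0.85) = 1.036, giving δ = 2.996.
δ = d·√(n/2) ⇒ n = 2(δ/d)² = 2 × (2.996 / 0.38)² = 124.35.
Rounding up, n = 125 per group.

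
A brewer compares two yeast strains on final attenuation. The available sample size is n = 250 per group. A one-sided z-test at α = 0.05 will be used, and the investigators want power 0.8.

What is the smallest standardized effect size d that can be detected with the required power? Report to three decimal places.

Need Φ(δ − 1.645) = 0.8, so δ = 1.645 + 0.842 = 2.486.
δ = d·√(n/2) ⇒ d = δ/√(n/2) = 2.486/√(250/2) = 0.2224.

d ≈ 0.222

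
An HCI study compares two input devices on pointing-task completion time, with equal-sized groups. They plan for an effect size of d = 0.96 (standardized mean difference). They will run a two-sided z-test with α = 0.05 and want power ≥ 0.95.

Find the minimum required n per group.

n = 29 per group

Set Φ(δ − 1.960) = 0.95; then δ − 1.960 = Φ⁻¹(0.95) = 1.645, giving δ = 3.605.
(Ignoring the negligible lower-tail rejection probability gives the usual closed-form inversion.)
δ = d·√(n/2) ⇒ n = 2(δ/d)² = 2 × (3.605 / 0.96)² = 28.20.
Rounding up, n = 29 per group.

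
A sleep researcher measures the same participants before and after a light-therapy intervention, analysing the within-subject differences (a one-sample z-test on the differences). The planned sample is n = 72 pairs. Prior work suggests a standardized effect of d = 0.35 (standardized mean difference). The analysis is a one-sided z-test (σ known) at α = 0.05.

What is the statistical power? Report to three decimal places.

Power ≈ 0.907

Noncentrality parameter: δ = d·√n = 0.35 × √72 = 2.9698
One-sided α = 0.05 → critical value z_{0.05} = 1.645.
Power = P(Z > 1.645 − δ) = Φ(1.325) = 0.9074.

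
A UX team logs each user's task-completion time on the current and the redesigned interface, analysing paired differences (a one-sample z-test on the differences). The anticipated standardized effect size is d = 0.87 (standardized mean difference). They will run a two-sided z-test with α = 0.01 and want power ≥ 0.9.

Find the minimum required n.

n = 20

Set Φ(δ − 2.576) = 0.9; then δ − 2.576 = Φ⁻¹(0.9) = 1.282, giving δ = 3.857.
(Ignoring the negligible lower-tail rejection probability gives the usual closed-form inversion.)
δ = d·√n ⇒ n = (δ/d)² = (3.857 / 0.87)² = 19.66.
Round up to the next whole unit.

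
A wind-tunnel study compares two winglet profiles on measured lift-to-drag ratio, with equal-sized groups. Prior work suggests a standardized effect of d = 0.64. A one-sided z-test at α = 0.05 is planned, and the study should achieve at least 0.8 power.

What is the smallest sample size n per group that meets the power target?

n = 31 per group

For power 0.8 need Φ(δ − z_{0.05}) = 0.8, so δ = z_{0.05} + z_{0.20} = 1.645 + 0.842 = 2.486.
δ = d·√(n/2) ⇒ n = 2(δ/d)² = 2 × (2.486 / 0.64)² = 30.19.
Rounding up, n = 31 per group.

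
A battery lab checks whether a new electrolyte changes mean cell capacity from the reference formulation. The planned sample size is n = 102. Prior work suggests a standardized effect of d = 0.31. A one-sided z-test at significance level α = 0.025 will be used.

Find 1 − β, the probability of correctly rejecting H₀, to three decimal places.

Power ≈ 0.879

Noncentrality parameter: δ = d·√n = 0.31 × √102 = 3.1308
One-sided α = 0.025 → critical value z_{0.025} = 1.960.
Power = P(Z > 1.960 − δ) = Φ(1.171) = 0.8792.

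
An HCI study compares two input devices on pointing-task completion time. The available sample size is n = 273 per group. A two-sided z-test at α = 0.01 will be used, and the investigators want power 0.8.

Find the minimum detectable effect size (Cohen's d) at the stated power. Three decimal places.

d ≈ 0.293

Need Φ(δ − 2.576) = 0.8, so δ = 2.576 + 0.842 = 3.417.
(Lower-tail contribution to power is negligible for δ > 0.)
δ = d·√(n/2) ⇒ d = δ/√(n/2) = 3.417/√(273/2) = 0.2925.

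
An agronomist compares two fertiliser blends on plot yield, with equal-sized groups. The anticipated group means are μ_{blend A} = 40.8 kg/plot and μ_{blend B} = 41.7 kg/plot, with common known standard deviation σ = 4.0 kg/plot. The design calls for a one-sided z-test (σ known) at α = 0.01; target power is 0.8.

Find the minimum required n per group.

n = 397 per group

Standardized effect: d = |μ_{blend A} − μ_{blend B}| / σ = |40.8 − 41.7| / 4.0 = 0.2250
For power 0.8 need Φ(δ − z_{0.01}) = 0.8, so δ = z_{0.01} + z_{0.20} = 2.326 + 0.842 = 3.168.
δ = d·√(n/2) ⇒ n = 2(δ/d)² = 2 × (3.168 / 0.2250)² = 396.49.
Round up to the next whole unit.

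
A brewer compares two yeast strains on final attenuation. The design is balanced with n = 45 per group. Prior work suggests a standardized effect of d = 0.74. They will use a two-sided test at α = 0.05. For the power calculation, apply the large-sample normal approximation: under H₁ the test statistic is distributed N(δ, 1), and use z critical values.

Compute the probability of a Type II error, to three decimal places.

β ≈ 0.061

Noncentrality parameter: δ = d·√(n/2) = 0.74 × √(45/2) = 3.5101
Two-sided α = 0.05 → critical value z_{0.025} = 1.960.
Power = Φ(δ − 1.960) + Φ(−δ − 1.960) = Φ(1.550) + Φ(-5.470) = 0.9394 + 0.0000 = 0.9394.
Type II error: β = 1 − power = 1 − 0.9394 = 0.0606.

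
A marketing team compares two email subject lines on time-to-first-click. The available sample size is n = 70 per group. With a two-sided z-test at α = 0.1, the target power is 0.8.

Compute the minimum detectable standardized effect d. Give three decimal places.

Required noncentrality: δ = z_{0.05} + z_{0.20} = 1.645 + 0.842 = 2.486.
(The second rejection-region term Φ(−δ − z_{α/2}) is negligible and dropped.)
δ = d·√(n/2) ⇒ d = δ/√(n/2) = 2.486/√(70/2) = 0.4203.

d ≈ 0.420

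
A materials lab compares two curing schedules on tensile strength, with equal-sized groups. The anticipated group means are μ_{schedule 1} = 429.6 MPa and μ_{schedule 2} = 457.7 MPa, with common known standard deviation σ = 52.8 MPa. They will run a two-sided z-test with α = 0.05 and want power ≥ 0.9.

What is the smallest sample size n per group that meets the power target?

Standardized effect: d = |μ_{schedule 1} − μ_{schedule 2}| / σ = |429.6 − 457.7| / 52.8 = 0.5322
Set Φ(δ − 1.960) = 0.9; then δ − 1.960 = Φ⁻¹(0.9) = 1.282, giving δ = 3.242.
(For δ > 0 the lower-tail rejection region contributes negligibly to power, so the one-term inversion is standard.)
δ = d·√(n/2) ⇒ n = 2(δ/d)² = 2 × (3.242 / 0.5322)² = 74.20.
Round up to the next whole unit.

n = 75 per group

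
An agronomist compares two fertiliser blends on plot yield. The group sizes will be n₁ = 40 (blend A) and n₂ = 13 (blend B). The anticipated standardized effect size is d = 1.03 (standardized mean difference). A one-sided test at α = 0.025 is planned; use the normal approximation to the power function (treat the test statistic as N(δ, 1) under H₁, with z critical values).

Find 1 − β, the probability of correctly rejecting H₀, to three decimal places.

Power ≈ 0.897

Noncentrality parameter: λ = d / √(1/n₁ + 1/n₂) = 1.03 / √(1/40 + 1/13) = 3.2263
One-sided α = 0.025 → critical value z_{0.025} = 1.960.
Power = P(Z > 1.960 − λ) = Φ(1.266) = 0.8973.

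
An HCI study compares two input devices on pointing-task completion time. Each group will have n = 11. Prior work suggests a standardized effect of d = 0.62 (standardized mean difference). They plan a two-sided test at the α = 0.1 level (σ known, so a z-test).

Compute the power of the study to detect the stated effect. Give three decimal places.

Power ≈ 0.425

Noncentrality parameter: δ = d·√(n/2) = 0.62 × √(11/2) = 1.4540
Critical value for a two-sided test at α = 0.1: z_{α/2} = 1.645.
Power = Φ(δ − 1.645) + Φ(−δ − 1.645) = Φ(-0.191) + Φ(-3.099) = 0.4243 + 0.0010 = 0.4253.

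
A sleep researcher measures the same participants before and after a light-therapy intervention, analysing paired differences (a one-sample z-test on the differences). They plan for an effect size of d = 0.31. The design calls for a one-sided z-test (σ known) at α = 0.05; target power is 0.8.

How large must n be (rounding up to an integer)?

n = 65

Set Φ(δ − 1.645) = 0.8; then δ − 1.645 = Φ⁻¹(0.8) = 0.842, giving δ = 2.486.
δ = d·√n ⇒ n = (δ/d)² = (2.486 / 0.31)² = 64.33.
Round up to the next whole unit.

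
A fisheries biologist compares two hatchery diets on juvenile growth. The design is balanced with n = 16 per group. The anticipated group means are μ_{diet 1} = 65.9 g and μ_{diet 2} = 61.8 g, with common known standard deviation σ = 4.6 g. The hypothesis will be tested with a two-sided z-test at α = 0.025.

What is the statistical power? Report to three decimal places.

Power ≈ 0.610

Standardized effect: d = |μ_{diet 1} − μ_{diet 2}| / σ = |65.9 − 61.8| / 4.6 = 0.8913
Noncentrality parameter: δ = d·√(n/2) = 0.8913 × √(16/2) = 2.5210
Critical value for a two-sided test at α = 0.025: z_{α/2} = 2.241.
Power = Φ(δ − 2.241) + Φ(−δ − 2.241) = Φ(0.280) + Φ(-4.762) = 0.6101 + 0.0000 = 0.6101.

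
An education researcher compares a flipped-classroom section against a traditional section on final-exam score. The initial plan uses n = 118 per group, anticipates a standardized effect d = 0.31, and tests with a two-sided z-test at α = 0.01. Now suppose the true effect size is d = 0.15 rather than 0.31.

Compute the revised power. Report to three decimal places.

With d = 0.15: δ = d·√(n/2) = 0.15 × √(118/2) = 1.1522. Critical value z_{0.005} = 2.576.
Revised power = Φ(δ − 2.576) + Φ(−δ − 2.576) = Φ(-1.424) + Φ(-3.728) = 0.0773 + 0.0001 = 0.0774.

Power ≈ 0.077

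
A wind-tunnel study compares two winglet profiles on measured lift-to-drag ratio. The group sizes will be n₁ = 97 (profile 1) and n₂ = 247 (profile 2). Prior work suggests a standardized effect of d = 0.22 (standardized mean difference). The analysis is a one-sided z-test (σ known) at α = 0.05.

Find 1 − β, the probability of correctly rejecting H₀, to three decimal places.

Power ≈ 0.576

Noncentrality parameter: λ = d / √(1/n₁ + 1/n₂) = 0.22 / √(1/97 + 1/247) = 1.8360
One-sided α = 0.05 → critical value z_{0.05} = 1.645.
Power = P(Z > 1.645 − λ) = Φ(0.191) = 0.5758.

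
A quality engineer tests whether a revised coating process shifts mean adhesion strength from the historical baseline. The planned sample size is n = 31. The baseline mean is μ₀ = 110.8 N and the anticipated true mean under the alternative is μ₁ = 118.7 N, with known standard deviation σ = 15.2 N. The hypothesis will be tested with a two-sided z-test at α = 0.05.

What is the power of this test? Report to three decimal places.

Power ≈ 0.825

Standardized effect: d = |μ₁ − μ₀| / σ = |118.7 − 110.8| / 15.2 = 0.5197
Noncentrality parameter: δ = d·√n = 0.5197 × √31 = 2.8938
Critical value for a two-sided test at α = 0.05: z_{α/2} = 1.960.
Power = Φ(δ − 1.960) + Φ(−δ − 1.960) = Φ(0.934) + Φ(-4.854) = 0.8248 + 0.0000 = 0.8248.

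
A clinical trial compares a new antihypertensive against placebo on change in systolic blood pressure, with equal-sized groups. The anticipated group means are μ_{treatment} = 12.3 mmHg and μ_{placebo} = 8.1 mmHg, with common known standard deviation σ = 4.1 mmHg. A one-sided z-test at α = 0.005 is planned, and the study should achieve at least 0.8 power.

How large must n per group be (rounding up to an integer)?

Standardized effect: d = |μ_{treatment} − μ_{placebo}| / σ = |12.3 − 8.1| / 4.1 = 1.0244
Set Φ(δ − 2.576) = 0.8; then δ − 2.576 = Φ⁻¹(0.8) = 0.842, giving δ = 3.417.
δ = d·√(n/2) ⇒ n = 2(δ/d)² = 2 × (3.417 / 1.0244)² = 22.26.
Rounding up, n = 23 per group.

n = 23 per group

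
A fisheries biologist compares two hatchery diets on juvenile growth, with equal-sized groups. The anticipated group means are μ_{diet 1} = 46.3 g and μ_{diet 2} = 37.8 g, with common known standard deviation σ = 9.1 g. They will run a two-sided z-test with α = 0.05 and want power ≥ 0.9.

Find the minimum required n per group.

n = 25 per group

Standardized effect: d = |μ_{diet 1} − μ_{diet 2}| / σ = |46.3 − 37.8| / 9.1 = 0.9341
For power 0.9 need Φ(δ − z_{0.025}) = 0.9, so δ = z_{0.025} + z_{0.10} = 1.960 + 1.282 = 3.242.
(Ignoring the negligible lower-tail rejection probability gives the usual closed-form inversion.)
δ = d·√(n/2) ⇒ n = 2(δ/d)² = 2 × (3.242 / 0.9341)² = 24.09.
Rounding up, n = 25 per group.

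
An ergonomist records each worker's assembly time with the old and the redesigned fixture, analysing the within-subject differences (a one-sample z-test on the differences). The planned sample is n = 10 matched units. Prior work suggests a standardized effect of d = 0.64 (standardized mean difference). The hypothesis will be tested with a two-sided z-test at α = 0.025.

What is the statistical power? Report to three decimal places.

Noncentrality parameter: λ = d·√n = 0.64 × √10 = 2.0239
Two-sided α = 0.025 → critical value z_{0.0125} = 2.241.
Power = Φ(λ − 2.241) + Φ(−λ − 2.241) = Φ(-0.218) + Φ(-4.265) = 0.4139 + 0.0000 = 0.4139.

Power ≈ 0.414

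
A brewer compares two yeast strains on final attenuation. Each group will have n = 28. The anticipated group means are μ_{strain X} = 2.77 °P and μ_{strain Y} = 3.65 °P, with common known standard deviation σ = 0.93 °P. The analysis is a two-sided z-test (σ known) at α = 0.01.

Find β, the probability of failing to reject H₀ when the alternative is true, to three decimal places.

β ≈ 0.167

Standardized effect: d = |μ_{strain X} − μ_{strain Y}| / σ = |2.77 − 3.65| / 0.93 = 0.9462
Noncentrality parameter: δ = d·√(n/2) = 0.9462 × √(28/2) = 3.5405
Two-sided α = 0.01 → critical value z_{0.005} = 2.576.
Power = Φ(δ − 2.576) + Φ(−δ − 2.576) = Φ(0.965) + Φ(-6.116) = 0.8326 + 0.0000 = 0.8326.
Type II error: β = 1 − power = 1 − 0.8326 = 0.1674.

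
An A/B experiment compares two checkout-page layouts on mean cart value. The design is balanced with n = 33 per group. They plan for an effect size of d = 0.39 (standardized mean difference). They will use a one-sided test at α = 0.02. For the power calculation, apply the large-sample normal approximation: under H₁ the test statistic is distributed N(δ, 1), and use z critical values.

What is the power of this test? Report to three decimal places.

Noncentrality parameter: δ = d·√(n/2) = 0.39 × √(33/2) = 1.5842
Critical value for a one-sided test at α = 0.02: z_α = 2.054.
Power = P(Z > 2.054 − δ) = Φ(-0.470) = 0.3193.

Power ≈ 0.319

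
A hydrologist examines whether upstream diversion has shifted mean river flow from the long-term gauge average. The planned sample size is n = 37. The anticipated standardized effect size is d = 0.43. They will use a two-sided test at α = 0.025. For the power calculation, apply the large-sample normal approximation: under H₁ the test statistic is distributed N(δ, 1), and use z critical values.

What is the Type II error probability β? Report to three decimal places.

β ≈ 0.354

Noncentrality parameter: δ = d·√n = 0.43 × √37 = 2.6156
Critical value for a two-sided test at α = 0.025: z_{α/2} = 2.241.
Power = Φ(δ − 2.241) + Φ(−δ − 2.241) = Φ(0.374) + Φ(-4.857) = 0.6459 + 0.0000 = 0.6459.
Type II error: β = 1 − power = 1 − 0.6459 = 0.3541.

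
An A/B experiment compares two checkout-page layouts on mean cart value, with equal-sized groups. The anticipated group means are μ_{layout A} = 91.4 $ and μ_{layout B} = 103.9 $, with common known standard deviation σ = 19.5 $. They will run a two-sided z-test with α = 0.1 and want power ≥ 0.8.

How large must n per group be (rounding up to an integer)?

n = 31 per group

Standardized effect: d = |μ_{layout A} − μ_{layout B}| / σ = |91.4 − 103.9| / 19.5 = 0.6410
Set Φ(δ − 1.645) = 0.8; then δ − 1.645 = Φ⁻¹(0.8) = 0.842, giving δ = 2.486.
(The Φ(−δ − z_{α/2}) term is vanishingly small for δ > 0 and is dropped in the standard sample-size formula.)
δ = d·√(n/2) ⇒ n = 2(δ/d)² = 2 × (2.486 / 0.6410)² = 30.09.
Round up to the next whole unit.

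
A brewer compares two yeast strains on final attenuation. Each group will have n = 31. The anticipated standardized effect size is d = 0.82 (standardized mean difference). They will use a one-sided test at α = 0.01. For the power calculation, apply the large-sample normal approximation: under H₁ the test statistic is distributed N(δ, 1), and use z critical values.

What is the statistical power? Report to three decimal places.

Power ≈ 0.816

Noncentrality parameter: δ = d·√(n/2) = 0.82 × √(31/2) = 3.2283
Critical value for a one-sided test at α = 0.01: z_α = 2.326.
Power = Φ(δ − 2.326) = Φ(0.902) = 0.8165.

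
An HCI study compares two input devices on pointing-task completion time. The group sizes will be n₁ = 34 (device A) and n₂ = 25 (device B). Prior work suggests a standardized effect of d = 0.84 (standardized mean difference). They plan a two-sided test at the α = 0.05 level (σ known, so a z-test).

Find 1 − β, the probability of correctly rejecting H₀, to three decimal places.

Power ≈ 0.890

Noncentrality parameter: δ = d / √(1/n₁ + 1/n₂) = 0.84 / √(1/34 + 1/25) = 3.1883
Two-sided α = 0.05 → critical value z_{0.025} = 1.960.
Power = Φ(δ − 1.960) + Φ(−δ − 1.960) = Φ(1.228) + Φ(-5.148) = 0.8903 + 0.0000 = 0.8903.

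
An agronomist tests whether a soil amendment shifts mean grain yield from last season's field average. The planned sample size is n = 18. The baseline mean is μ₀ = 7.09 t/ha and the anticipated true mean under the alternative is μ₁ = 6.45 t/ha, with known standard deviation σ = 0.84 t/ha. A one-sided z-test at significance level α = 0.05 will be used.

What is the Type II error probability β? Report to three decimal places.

Standardized effect: d = |μ₁ − μ₀| / σ = |6.45 − 7.09| / 0.84 = 0.7619
Noncentrality parameter: δ = d·√n = 0.7619 × √18 = 3.2325
Critical value for a one-sided test at α = 0.05: z_α = 1.645.
Power = P(Z > 1.645 − δ) = Φ(1.588) = 0.9438.
Type II error: β = 1 − power = 1 − 0.9438 = 0.0562.

β ≈ 0.056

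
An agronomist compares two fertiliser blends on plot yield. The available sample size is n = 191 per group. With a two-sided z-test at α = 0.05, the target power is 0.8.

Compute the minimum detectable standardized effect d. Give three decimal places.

d ≈ 0.287

Required noncentrality: δ = z_{0.025} + z_{0.20} = 1.960 + 0.842 = 2.802.
(The second rejection-region term Φ(−δ − z_{α/2}) is negligible and dropped.)
δ = d·√(n/2) ⇒ d = δ/√(n/2) = 2.802/√(191/2) = 0.2867.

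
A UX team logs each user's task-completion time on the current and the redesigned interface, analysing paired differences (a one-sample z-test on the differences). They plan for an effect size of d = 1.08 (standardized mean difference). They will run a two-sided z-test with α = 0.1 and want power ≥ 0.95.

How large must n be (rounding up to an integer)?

For power 0.95 need Φ(δ − z_{0.05}) = 0.95, so δ = z_{0.05} + z_{0.05} = 1.645 + 1.645 = 3.290.
(The Φ(−δ − z_{α/2}) term is vanishingly small for δ > 0 and is dropped in the standard sample-size formula.)
δ = d·√n ⇒ n = (δ/d)² = (3.290 / 1.08)² = 9.28.
Rounding up, n = 10.

n = 10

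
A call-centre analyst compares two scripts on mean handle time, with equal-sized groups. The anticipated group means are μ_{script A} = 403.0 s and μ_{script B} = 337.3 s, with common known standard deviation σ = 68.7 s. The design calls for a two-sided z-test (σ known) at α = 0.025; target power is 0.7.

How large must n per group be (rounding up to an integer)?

Standardized effect: d = |μ_{script A} − μ_{script B}| / σ = |403.0 − 337.3| / 68.7 = 0.9563
For power 0.7 need Φ(δ − z_{0.0125}) = 0.7, so δ = z_{0.0125} + z_{0.30} = 2.241 + 0.524 = 2.766.
(For δ > 0 the lower-tail rejection region contributes negligibly to power, so the one-term inversion is standard.)
δ = d·√(n/2) ⇒ n = 2(δ/d)² = 2 × (2.766 / 0.9563)² = 16.73.
Round up to the next whole unit.

n = 17 per group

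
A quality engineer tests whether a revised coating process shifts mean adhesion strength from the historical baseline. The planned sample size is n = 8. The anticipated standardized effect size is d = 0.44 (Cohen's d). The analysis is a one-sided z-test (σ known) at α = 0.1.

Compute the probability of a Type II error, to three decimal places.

Noncentrality parameter: δ = d·√n = 0.44 × √8 = 1.2445
One-sided α = 0.1 → critical value z_{0.1} = 1.282.
Power = Φ(δ − 1.282) = Φ(-0.037) = 0.4852.
Type II error: β = 1 − power = 1 − 0.4852 = 0.5148.

β ≈ 0.515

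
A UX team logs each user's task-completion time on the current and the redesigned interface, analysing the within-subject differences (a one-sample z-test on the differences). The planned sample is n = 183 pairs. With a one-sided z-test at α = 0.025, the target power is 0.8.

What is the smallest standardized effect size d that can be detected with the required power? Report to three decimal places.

d ≈ 0.207

Need Φ(δ − 1.960) = 0.8, so δ = 1.960 + 0.842 = 2.802.
δ = d·√n ⇒ d = δ/√n = 2.802/√183 = 0.2071.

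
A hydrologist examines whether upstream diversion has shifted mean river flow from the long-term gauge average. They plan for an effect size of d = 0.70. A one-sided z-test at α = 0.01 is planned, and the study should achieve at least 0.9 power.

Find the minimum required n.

For power 0.9 need Φ(δ − z_{0.01}) = 0.9, so δ = z_{0.01} + z_{0.10} = 2.326 + 1.282 = 3.608.
δ = d·√n ⇒ n = (δ/d)² = (3.608 / 0.70)² = 26.57.
Rounding up, n = 27.

n = 27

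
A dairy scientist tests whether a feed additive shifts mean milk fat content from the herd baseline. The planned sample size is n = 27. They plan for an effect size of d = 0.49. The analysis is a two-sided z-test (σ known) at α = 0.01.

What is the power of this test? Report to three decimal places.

Power ≈ 0.488

Noncentrality parameter: δ = d·√n = 0.49 × √27 = 2.5461
Two-sided α = 0.01 → critical value z_{0.005} = 2.576.
Power = Φ(δ − 2.576) + Φ(−δ − 2.576) = Φ(-0.030) + Φ(-5.122) = 0.4881 + 0.0000 = 0.4881.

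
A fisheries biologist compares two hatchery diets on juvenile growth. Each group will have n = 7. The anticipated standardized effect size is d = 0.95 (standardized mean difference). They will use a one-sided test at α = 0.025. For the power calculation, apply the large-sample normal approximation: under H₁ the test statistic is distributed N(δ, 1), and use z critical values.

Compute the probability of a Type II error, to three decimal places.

β ≈ 0.572

Noncentrality parameter: δ = d·√(n/2) = 0.95 × √(7/2) = 1.7773
One-sided α = 0.025 → critical value z_{0.025} = 1.960.
Power = Φ(δ − 1.960) = Φ(-0.183) = 0.4275.
Type II error: β = 1 − power = 1 − 0.4275 = 0.5725.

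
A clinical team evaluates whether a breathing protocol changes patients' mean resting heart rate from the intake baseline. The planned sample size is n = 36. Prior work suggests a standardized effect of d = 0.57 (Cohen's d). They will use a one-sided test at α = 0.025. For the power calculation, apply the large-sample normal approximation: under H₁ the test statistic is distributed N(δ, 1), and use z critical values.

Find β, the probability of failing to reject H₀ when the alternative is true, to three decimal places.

β ≈ 0.072

Noncentrality parameter: δ = d·√n = 0.57 × √36 = 3.4200
Critical value for a one-sided test at α = 0.025: z_α = 1.960.
Power = Φ(δ − 1.960) = Φ(1.460) = 0.9279.
Type II error: β = 1 − power = 1 − 0.9279 = 0.0721.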